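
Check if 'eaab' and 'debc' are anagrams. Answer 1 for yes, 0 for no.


Sort characters of 'eaab': 'aabe'
Sort characters of 'debc': 'bcde'
Sorted forms differ -> they are NOT anagrams
Result: 0

0


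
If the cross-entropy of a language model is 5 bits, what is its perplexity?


Perplexity formula: PP = 2^H
H = 5
PP = 2^5
Steps: 2^1 = 2, 2^2 = 4, 2^3 = 8, 2^4 = 16, 2^5 = 32
PP = 32

32


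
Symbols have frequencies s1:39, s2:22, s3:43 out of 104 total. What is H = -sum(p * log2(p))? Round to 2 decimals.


Computing entropy H = -sum(p_i * log2(p_i)):
  s1: p = 39/104 = 0.3750, -p*log2(p) = 0.5306
  s2: p = 22/104 = 0.2115, -p*log2(p) = 0.4741
  s3: p = 43/104 = 0.4135, -p*log2(p) = 0.5268
H = sum of terms = 1.5315
Rounded to 2 decimals: 1.53

1.53


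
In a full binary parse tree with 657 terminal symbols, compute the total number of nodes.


Leaf nodes (terminals): 657
Internal nodes = n - 1 = 657 - 1 = 656
Total = leaves + internal = 657 + 656 = 1313

1313


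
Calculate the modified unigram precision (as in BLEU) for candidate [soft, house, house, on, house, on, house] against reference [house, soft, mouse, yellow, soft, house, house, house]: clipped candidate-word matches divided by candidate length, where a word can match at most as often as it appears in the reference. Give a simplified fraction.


Reference word counts: {'house': 4, 'mouse': 1, 'soft': 2, 'yellow': 1}
Checking each candidate word (with clipping):
  'soft' -> in reference (ref count 2, used 1/2) -> match (matches: 1)
  'house' -> in reference (ref count 4, used 1/4) -> match (matches: 2)
  'house' -> in reference (ref count 4, used 2/4) -> match (matches: 3)
  'on' -> not in reference -> no match (matches: 3)
  'house' -> in reference (ref count 4, used 3/4) -> match (matches: 4)
  'on' -> not in reference -> no match (matches: 4)
  'house' -> in reference (ref count 4, used 4/4) -> match (matches: 5)
Clipped matches: 5, Candidate length: 7
Precision = 5/7

5/7


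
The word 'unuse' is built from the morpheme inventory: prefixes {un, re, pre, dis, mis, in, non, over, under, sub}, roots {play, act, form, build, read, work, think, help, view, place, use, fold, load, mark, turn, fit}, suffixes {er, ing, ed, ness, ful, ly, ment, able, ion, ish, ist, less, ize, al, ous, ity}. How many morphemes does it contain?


Segmenting 'unuse' against the inventory:
  'un' -> prefix (morpheme 1)
  'use' -> root (morpheme 2)
Total morphemes: 2

2


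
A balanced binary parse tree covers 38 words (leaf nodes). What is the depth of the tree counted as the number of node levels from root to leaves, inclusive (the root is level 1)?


In a balanced binary tree with n leaves the deepest leaf is ceil(log2(n)) edges below the root,
so counting node levels inclusive of root and leaves gives ceil(log2(n)) + 1 levels.
log2(38) = 5.2479
ceil(5.2479) = 6
levels = 6 + 1 = 7

7


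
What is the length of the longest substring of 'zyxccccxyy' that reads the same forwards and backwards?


Scanning 'zyxccccxyy' for palindromic substrings.
Substring at positions 1-8: 'yxccccxy'.
Check: reverse('yxccccxy') = 'yxccccxy' -> palindrome confirmed.
Neighbouring characters ('z' / 'y') break symmetry, so it cannot extend further.
No longer palindromic substring exists; longest length = 8

8


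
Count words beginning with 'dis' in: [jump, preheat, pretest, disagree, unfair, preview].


Checking each word for prefix 'dis':
  'jump' -> no (count: 0)
  'preheat' -> no (count: 0)
  'pretest' -> no (count: 0)
  'disagree' -> YES, starts with 'dis' (count: 1)
  'unfair' -> no (count: 1)
  'preview' -> no (count: 1)
Total with prefix 'dis': 1

1


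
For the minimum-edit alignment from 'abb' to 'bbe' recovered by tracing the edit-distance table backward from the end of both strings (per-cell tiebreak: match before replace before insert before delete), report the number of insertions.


Edit distance = 2. Backtracking from cell (3, 3) with preference match > replace > insert > delete,
then listing the resulting alignment 'abb' -> 'bbe' left to right:
  Step 1: replace a->b
  Step 2: keep 'b'
  Step 3: replace b->e
Total insertions: 0

0


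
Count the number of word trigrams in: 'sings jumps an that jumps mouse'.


Word trigrams from [6] words:
  Trigram 1: (sings jumps an)
  Trigram 2: (jumps an that)
  Trigram 3: (an that jumps)
  Trigram 4: (that jumps mouse)
Total word trigrams: 6 - 2 = 4

4


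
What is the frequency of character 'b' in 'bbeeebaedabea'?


Scanning 'bbeeebaedabea' for 'b':
  Position 0: 'b' -> MATCH (count: 1)
  Position 1: 'b' -> MATCH (count: 2)
  Position 5: 'b' -> MATCH (count: 3)
  Position 10: 'b' -> MATCH (count: 4)
Total occurrences of 'b': 4

4


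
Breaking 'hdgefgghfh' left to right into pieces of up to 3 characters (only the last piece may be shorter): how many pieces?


'hdgefgghfh' has 10 characters.
Chunking with max size 3:
  Chunk 1: 'hdg' (positions 0-2)
  Chunk 2: 'efg' (positions 3-5)
  Chunk 3: 'ghf' (positions 6-8)
  Chunk 4: 'h' (positions 9-9)
Total chunks: ceil(10 / 3) = 4

4


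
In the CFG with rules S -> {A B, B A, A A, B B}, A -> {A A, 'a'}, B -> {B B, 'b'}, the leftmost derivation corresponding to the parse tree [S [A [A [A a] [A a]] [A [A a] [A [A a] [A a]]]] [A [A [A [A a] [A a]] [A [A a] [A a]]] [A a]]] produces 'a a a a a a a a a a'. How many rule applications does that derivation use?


Every bracketed nonterminal node [X ...] in the tree is produced by exactly one rule application.
Reading the tree off as a leftmost derivation:
  Step 1: S  =>  A A   (applied S -> A A)
  Step 2: A A  =>  A A A   (applied A -> A A)
  Step 3: A A A  =>  A A A A   (applied A -> A A)
  Step 4: A A A A  =>  a A A A   (applied A -> a)
  Step 5: a A A A  =>  a a A A   (applied A -> a)
  Step 6: a a A A  =>  a a A A A   (applied A -> A A)
  Step 7: a a A A A  =>  a a a A A   (applied A -> a)
  Step 8: a a a A A  =>  a a a A A A   (applied A -> A A)
  Step 9: a a a A A A  =>  a a a a A A   (applied A -> a)
  Step 10: a a a a A A  =>  a a a a a A   (applied A -> a)
  Step 11: a a a a a A  =>  a a a a a A A   (applied A -> A A)
  Step 12: a a a a a A A  =>  a a a a a A A A   (applied A -> A A)
  Step 13: a a a a a A A A  =>  a a a a a A A A A   (applied A -> A A)
  Step 14: a a a a a A A A A  =>  a a a a a a A A A   (applied A -> a)
  Step 15: a a a a a a A A A  =>  a a a a a a a A A   (applied A -> a)
  Step 16: a a a a a a a A A  =>  a a a a a a a A A A   (applied A -> A A)
  Step 17: a a a a a a a A A A  =>  a a a a a a a a A A   (applied A -> a)
  Step 18: a a a a a a a a A A  =>  a a a a a a a a a A   (applied A -> a)
  Step 19: a a a a a a a a a A  =>  a a a a a a a a a a   (applied A -> a)
Final yield: a a a a a a a a a a
Total rewrite steps: 19

19


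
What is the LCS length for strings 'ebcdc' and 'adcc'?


DP table for LCS of 'ebcdc' and 'adcc':
       a  d  c  c
    0  0  0  0  0
  e 0  0  0  0  0
  b 0  0  0  0  0
  c 0  0  0  1  1
  d 0  0  1  1  1
  c 0  0  1  2  2
LCS: 'cc'
LCS length = 2

2


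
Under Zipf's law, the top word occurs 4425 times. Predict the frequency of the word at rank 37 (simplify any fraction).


Zipf's law: freq(rank) = f1 / rank
f1 = 4425, rank = 37
freq = 4425 / 37
GCD(4425, 37) = 1
Simplified: 4425/37

4425/37


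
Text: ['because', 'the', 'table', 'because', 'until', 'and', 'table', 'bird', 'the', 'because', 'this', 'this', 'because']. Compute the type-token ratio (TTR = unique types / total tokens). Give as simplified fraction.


Tokens: 13
Unique types: ('and', 'because', 'bird', 'table', 'the', 'this', 'until') = 7
TTR = 7/13
Already in lowest terms.

7/13


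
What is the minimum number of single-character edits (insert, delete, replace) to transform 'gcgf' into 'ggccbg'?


Building DP table for s1='gcgf' (len 4) and s2='ggccbg' (len 6):
       g  g  c  c  b  g
    0  1  2  3  4  5  6
  g 1  0  1  2  3  4  5
  c 2  1  1  1  2  3  4
  g 3  2  1  2  2  3  3
  f 4  3  2  2  3  3  4
Edit distance = dp[4][6] = 4

4


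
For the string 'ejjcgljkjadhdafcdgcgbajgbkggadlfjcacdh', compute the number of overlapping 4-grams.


String 'ejjcgljkjadhdafcdgcgbajgbkggadlfjcacdh' has length L = 38.
Number of overlapping n-grams = L - n + 1
Substituting: 38 - 4 + 1 = 35

35


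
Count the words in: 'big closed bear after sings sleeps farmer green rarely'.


Counting words by splitting on spaces:
  Word 1: 'big'
  Word 2: 'closed'
  Word 3: 'bear'
  Word 4: 'after'
  Word 5: 'sings'
  Word 6: 'sleeps'
  Word 7: 'farmer'
  Word 8: 'green'
  Word 9: 'rarely'
Total words: 9

9


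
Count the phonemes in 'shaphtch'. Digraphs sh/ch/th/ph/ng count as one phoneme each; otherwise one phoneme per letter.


Parsing 'shaphtch' greedily, digraphs first:
  'sh' -> digraph (1 consonant phoneme) (phonemes so far: 1)
  'a' -> vowel phoneme (phonemes so far: 2)
  'ph' -> digraph (1 consonant phoneme) (phonemes so far: 3)
  't' -> consonant phoneme (phonemes so far: 4)
  'ch' -> digraph (1 consonant phoneme) (phonemes so far: 5)
Total phonemes: 5

5


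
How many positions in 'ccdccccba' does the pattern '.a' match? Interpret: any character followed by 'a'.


Pattern: .a means any character followed by 'a'.
Scanning 'ccdccccba' position-by-position:
  Pos 0: window 'cc' -> no
  Pos 1: window 'cd' -> no
  Pos 2: window 'dc' -> no
  Pos 3: window 'cc' -> no
  Pos 4: window 'cc' -> no
  Pos 5: window 'cc' -> no
  Pos 6: window 'cb' -> no
  Pos 7: window 'ba' -> MATCH
  Pos 8: window 'a' -> no
Total matches: 1

1


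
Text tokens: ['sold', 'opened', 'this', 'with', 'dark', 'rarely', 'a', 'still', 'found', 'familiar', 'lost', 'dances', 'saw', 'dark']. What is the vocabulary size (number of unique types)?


Listing all tokens and tracking unique types:
  Token 1: 'sold' -> NEW (unique so far: 1)
  Token 2: 'opened' -> NEW (unique so far: 2)
  Token 3: 'this' -> NEW (unique so far: 3)
  Token 4: 'with' -> NEW (unique so far: 4)
  Token 5: 'dark' -> NEW (unique so far: 5)
  Token 6: 'rarely' -> NEW (unique so far: 6)
  Token 7: 'a' -> NEW (unique so far: 7)
  Token 8: 'still' -> NEW (unique so far: 8)
  Token 9: 'found' -> NEW (unique so far: 9)
  Token 10: 'familiar' -> NEW (unique so far: 10)
  Token 11: 'lost' -> NEW (unique so far: 11)
  Token 12: 'dances' -> NEW (unique so far: 12)
  Token 13: 'saw' -> NEW (unique so far: 13)
  Token 14: 'dark' -> duplicate (unique so far: 13)
Unique types: ('a', 'dances', 'dark', 'familiar', 'found', 'lost', 'opened', 'rarely', 'saw', 'sold', 'still', 'this', 'with')
Vocabulary size: 13

13


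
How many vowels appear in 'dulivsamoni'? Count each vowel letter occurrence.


Scanning each character of 'dulivsamoni':
  Position 1: 'd' -> consonant (running count: 0)
  Position 2: 'u' -> vowel (running count: 1)
  Position 3: 'l' -> consonant (running count: 1)
  Position 4: 'i' -> vowel (running count: 2)
  Position 5: 'v' -> consonant (running count: 2)
  Position 6: 's' -> consonant (running count: 2)
  Position 7: 'a' -> vowel (running count: 3)
  Position 8: 'm' -> consonant (running count: 3)
  Position 9: 'o' -> vowel (running count: 4)
  Position 10: 'n' -> consonant (running count: 4)
  Position 11: 'i' -> vowel (running count: 5)
Total vowels: 5

5


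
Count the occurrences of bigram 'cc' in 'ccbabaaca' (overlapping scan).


Scanning 'ccbabaaca' for bigram 'cc':
  Position 0: 'cc' -> MATCH
  Position 1: 'cb' -> no
  Position 2: 'ba' -> no
  Position 3: 'ab' -> no
  Position 4: 'ba' -> no
  Position 5: 'aa' -> no
  Position 6: 'ac' -> no
  Position 7: 'ca' -> no
Total matches: 1

1


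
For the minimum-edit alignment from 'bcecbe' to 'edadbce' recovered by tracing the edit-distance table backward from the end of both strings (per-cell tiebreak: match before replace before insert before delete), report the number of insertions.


Edit distance = 5. Backtracking from cell (6, 7) with preference match > replace > insert > delete,
then listing the resulting alignment 'bcecbe' -> 'edadbce' left to right:
  Step 1: replace b->e
  Step 2: replace c->d
  Step 3: replace e->a
  Step 4: replace c->d
  Step 5: keep 'b'
  Step 6: insert 'c' [insertion #1]
  Step 7: keep 'e'
Total insertions: 1

1


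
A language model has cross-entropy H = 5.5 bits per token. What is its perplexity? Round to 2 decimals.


Perplexity formula: PP = 2^H
H = 5.5
PP = 2^5.5
Decompose: 2^5.5 = 2^5 * 2^0.5 = 2^5 * sqrt(2)
2^5 = 32, sqrt(2) ~ 1.4142136
PP ~ 32 * 1.4142136 = 45.2548352
Rounded to 2 decimals: 45.25

45.25


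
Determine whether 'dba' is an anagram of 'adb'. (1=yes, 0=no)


Sort characters of 'dba': 'abd'
Sort characters of 'adb': 'abd'
Sorted forms match -> they ARE anagrams
Result: 1

1


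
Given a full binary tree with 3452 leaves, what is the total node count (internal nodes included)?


Leaf nodes (terminals): 3452
Internal nodes = n - 1 = 3452 - 1 = 3451
Total = leaves + internal = 3452 + 3451 = 6903

6903


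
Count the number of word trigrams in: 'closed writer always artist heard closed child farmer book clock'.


Word trigrams from [10] words:
  Trigram 1: (closed writer always)
  Trigram 2: (writer always artist)
  Trigram 3: (always artist heard)
  Trigram 4: (artist heard closed)
  Trigram 5: (heard closed child)
  Trigram 6: (closed child farmer)
  Trigram 7: (child farmer book)
  Trigram 8: (farmer book clock)
Total word trigrams: 10 - 2 = 8

8


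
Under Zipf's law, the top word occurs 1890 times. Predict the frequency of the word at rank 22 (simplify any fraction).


Zipf's law: freq(rank) = f1 / rank
f1 = 1890, rank = 22
freq = 1890 / 22
GCD(1890, 22) = 2
Simplified: 945/11

945/11


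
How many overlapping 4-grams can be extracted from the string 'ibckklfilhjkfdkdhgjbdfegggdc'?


String 'ibckklfilhjkfdkdhgjbdfegggdc' has length L = 28.
Number of overlapping n-grams = L - n + 1
Substituting: 28 - 4 + 1 = 25

25


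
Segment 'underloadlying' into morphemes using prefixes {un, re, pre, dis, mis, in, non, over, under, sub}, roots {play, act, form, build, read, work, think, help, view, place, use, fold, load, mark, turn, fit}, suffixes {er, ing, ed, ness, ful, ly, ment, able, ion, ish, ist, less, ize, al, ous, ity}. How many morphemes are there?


Segmenting 'underloadlying' against the inventory:
  'under' -> prefix (morpheme 1)
  'load' -> root (morpheme 2)
  'ly' -> suffix (morpheme 3)
  'ing' -> suffix (morpheme 4)
Total morphemes: 4

4


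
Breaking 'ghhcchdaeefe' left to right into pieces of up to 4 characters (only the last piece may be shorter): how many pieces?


'ghhcchdaeefe' has 12 characters.
Chunking with max size 4:
  Chunk 1: 'ghhc' (positions 0-3)
  Chunk 2: 'chda' (positions 4-7)
  Chunk 3: 'eefe' (positions 8-11)
Total chunks: ceil(12 / 4) = 3

3


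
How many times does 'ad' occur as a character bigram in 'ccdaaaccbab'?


Scanning 'ccdaaaccbab' for bigram 'ad':
  Position 0: 'cc' -> no
  Position 1: 'cd' -> no
  Position 2: 'da' -> no
  Position 3: 'aa' -> no
  Position 4: 'aa' -> no
  Position 5: 'ac' -> no
  Position 6: 'cc' -> no
  Position 7: 'cb' -> no
  Position 8: 'ba' -> no
  Position 9: 'ab' -> no
Total matches: 0

0


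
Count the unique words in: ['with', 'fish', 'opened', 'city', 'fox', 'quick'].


Listing all tokens and tracking unique types:
  Token 1: 'with' -> NEW (unique so far: 1)
  Token 2: 'fish' -> NEW (unique so far: 2)
  Token 3: 'opened' -> NEW (unique so far: 3)
  Token 4: 'city' -> NEW (unique so far: 4)
  Token 5: 'fox' -> NEW (unique so far: 5)
  Token 6: 'quick' -> NEW (unique so far: 6)
Unique types: ('city', 'fish', 'fox', 'opened', 'quick', 'with')
Vocabulary size: 6

6


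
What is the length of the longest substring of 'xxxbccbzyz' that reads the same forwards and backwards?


Scanning 'xxxbccbzyz' for palindromic substrings.
Substring at positions 3-6: 'bccb'.
Check: reverse('bccb') = 'bccb' -> palindrome confirmed.
Neighbouring characters ('x' / 'z') break symmetry, so it cannot extend further.
No longer palindromic substring exists; longest length = 4

4


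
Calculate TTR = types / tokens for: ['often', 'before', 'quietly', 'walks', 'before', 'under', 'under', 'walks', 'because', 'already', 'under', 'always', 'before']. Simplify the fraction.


Tokens: 13
Unique types: ('already', 'always', 'because', 'before', 'often', 'quietly', 'under', 'walks') = 8
TTR = 8/13
Already in lowest terms.

8/13


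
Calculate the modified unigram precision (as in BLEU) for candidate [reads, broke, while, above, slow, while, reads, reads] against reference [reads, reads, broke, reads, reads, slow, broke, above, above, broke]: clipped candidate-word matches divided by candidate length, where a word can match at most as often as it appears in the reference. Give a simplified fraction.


Reference word counts: {'above': 2, 'broke': 3, 'reads': 4, 'slow': 1}
Checking each candidate word (with clipping):
  'reads' -> in reference (ref count 4, used 1/4) -> match (matches: 1)
  'broke' -> in reference (ref count 3, used 1/3) -> match (matches: 2)
  'while' -> not in reference -> no match (matches: 2)
  'above' -> in reference (ref count 2, used 1/2) -> match (matches: 3)
  'slow' -> in reference (ref count 1, used 1/1) -> match (matches: 4)
  'while' -> not in reference -> no match (matches: 4)
  'reads' -> in reference (ref count 4, used 2/4) -> match (matches: 5)
  'reads' -> in reference (ref count 4, used 3/4) -> match (matches: 6)
Clipped matches: 6, Candidate length: 8
Precision = 6/8 = 3/4

3/4


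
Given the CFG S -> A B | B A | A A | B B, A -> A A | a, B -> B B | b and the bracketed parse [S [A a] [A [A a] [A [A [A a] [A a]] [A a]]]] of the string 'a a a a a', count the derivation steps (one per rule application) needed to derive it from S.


Every bracketed nonterminal node [X ...] in the tree is produced by exactly one rule application.
Reading the tree off as a leftmost derivation:
  Step 1: S  =>  A A   (applied S -> A A)
  Step 2: A A  =>  a A   (applied A -> a)
  Step 3: a A  =>  a A A   (applied A -> A A)
  Step 4: a A A  =>  a a A   (applied A -> a)
  Step 5: a a A  =>  a a A A   (applied A -> A A)
  Step 6: a a A A  =>  a a A A A   (applied A -> A A)
  Step 7: a a A A A  =>  a a a A A   (applied A -> a)
  Step 8: a a a A A  =>  a a a a A   (applied A -> a)
  Step 9: a a a a A  =>  a a a a a   (applied A -> a)
Final yield: a a a a a
Total rewrite steps: 9

9


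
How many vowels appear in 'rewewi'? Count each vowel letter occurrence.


Scanning each character of 'rewewi':
  Position 1: 'r' -> consonant (running count: 0)
  Position 2: 'e' -> vowel (running count: 1)
  Position 3: 'w' -> consonant (running count: 1)
  Position 4: 'e' -> vowel (running count: 2)
  Position 5: 'w' -> consonant (running count: 2)
  Position 6: 'i' -> vowel (running count: 3)
Total vowels: 3

3


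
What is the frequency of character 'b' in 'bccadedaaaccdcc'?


Scanning 'bccadedaaaccdcc' for 'b':
  Position 0: 'b' -> MATCH (count: 1)
Total occurrences of 'b': 1

1


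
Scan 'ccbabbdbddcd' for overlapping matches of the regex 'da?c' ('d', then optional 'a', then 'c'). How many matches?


Pattern: da?c means 'd', then optional 'a', then 'c'.
Scanning 'ccbabbdbddcd' position-by-position:
  Pos 0: window 'ccb' -> no
  Pos 1: window 'cba' -> no
  Pos 2: window 'bab' -> no
  Pos 3: window 'abb' -> no
  Pos 4: window 'bbd' -> no
  Pos 5: window 'bdb' -> no
  Pos 6: window 'dbd' -> no
  Pos 7: window 'bdd' -> no
  Pos 8: window 'ddc' -> no
  Pos 9: window 'dcd' -> MATCH
  Pos 10: window 'cd' -> no
  Pos 11: window 'd' -> no
Total matches: 1

1


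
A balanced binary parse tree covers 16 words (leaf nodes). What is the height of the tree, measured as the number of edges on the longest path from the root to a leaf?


In a balanced binary tree with n leaves the deepest leaf is ceil(log2(n)) edges below the root.
log2(16) = 4.0000
ceil(4.0000) = 4
height (edges) = 4

4


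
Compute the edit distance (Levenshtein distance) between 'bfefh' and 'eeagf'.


Building DP table for s1='bfefh' (len 5) and s2='eeagf' (len 5):
       e  e  a  g  f
    0  1  2  3  4  5
  b 1  1  2  3  4  5
  f 2  2  2  3  4  4
  e 3  2  2  3  4  5
  f 4  3  3  3  4  4
  h 5  4  4  4  4  5
Edit distance = dp[5][5] = 5

5


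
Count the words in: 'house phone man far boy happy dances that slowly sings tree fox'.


Counting words by splitting on spaces:
  Word 1: 'house'
  Word 2: 'phone'
  Word 3: 'man'
  Word 4: 'far'
  Word 5: 'boy'
  Word 6: 'happy'
  Word 7: 'dances'
  Word 8: 'that'
  Word 9: 'slowly'
  Word 10: 'sings'
  Word 11: 'tree'
  Word 12: 'fox'
Total words: 12

12


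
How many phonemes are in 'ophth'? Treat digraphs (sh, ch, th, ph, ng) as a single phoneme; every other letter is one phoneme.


Parsing 'ophth' greedily, digraphs first:
  'o' -> vowel phoneme (phonemes so far: 1)
  'ph' -> digraph (1 consonant phoneme) (phonemes so far: 2)
  'th' -> digraph (1 consonant phoneme) (phonemes so far: 3)
Total phonemes: 3

3


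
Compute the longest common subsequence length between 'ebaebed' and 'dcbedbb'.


DP table for LCS of 'ebaebed' and 'dcbedbb':
       d  c  b  e  d  b  b
    0  0  0  0  0  0  0  0
  e 0  0  0  0  1  1  1  1
  b 0  0  0  1  1  1  2  2
  a 0  0  0  1  1  1  2  2
  e 0  0  0  1  2  2  2  2
  b 0  0  0  1  2  2  3  3
  e 0  0  0  1  2  2  3  3
  d 0  1  1  1  2  3  3  3
LCS: 'ebb'
LCS length = 3

3


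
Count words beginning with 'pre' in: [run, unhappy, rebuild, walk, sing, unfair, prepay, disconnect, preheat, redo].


Checking each word for prefix 'pre':
  'run' -> no (count: 0)
  'unhappy' -> no (count: 0)
  'rebuild' -> no (count: 0)
  'walk' -> no (count: 0)
  'sing' -> no (count: 0)
  'unfair' -> no (count: 0)
  'prepay' -> YES, starts with 'pre' (count: 1)
  'disconnect' -> no (count: 1)
  'preheat' -> YES, starts with 'pre' (count: 2)
  'redo' -> no (count: 2)
Total with prefix 'pre': 2

2


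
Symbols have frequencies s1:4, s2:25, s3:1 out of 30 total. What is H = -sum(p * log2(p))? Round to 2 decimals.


Computing entropy H = -sum(p_i * log2(p_i)):
  s1: p = 4/30 = 0.1333, -p*log2(p) = 0.3876
  s2: p = 25/30 = 0.8333, -p*log2(p) = 0.2192
  s3: p = 1/30 = 0.0333, -p*log2(p) = 0.1636
H = sum of terms = 0.7704
Rounded to 2 decimals: 0.77

0.77


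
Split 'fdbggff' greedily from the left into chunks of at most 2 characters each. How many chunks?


'fdbggff' has 7 characters.
Chunking with max size 2:
  Chunk 1: 'fd' (positions 0-1)
  Chunk 2: 'bg' (positions 2-3)
  Chunk 3: 'gf' (positions 4-5)
  Chunk 4: 'f' (positions 6-6)
Total chunks: ceil(7 / 2) = 4

4


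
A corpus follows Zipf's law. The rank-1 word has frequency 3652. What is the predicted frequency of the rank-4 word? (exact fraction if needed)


Zipf's law: freq(rank) = f1 / rank
f1 = 3652, rank = 4
freq = 3652 / 4
= 913

913


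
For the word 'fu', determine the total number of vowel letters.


Scanning each character of 'fu':
  Position 1: 'f' -> consonant (running count: 0)
  Position 2: 'u' -> vowel (running count: 1)
Total vowels: 1

1


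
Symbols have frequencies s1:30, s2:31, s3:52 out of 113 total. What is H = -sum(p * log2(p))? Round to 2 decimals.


Computing entropy H = -sum(p_i * log2(p_i)):
  s1: p = 30/113 = 0.2655, -p*log2(p) = 0.5080
  s2: p = 31/113 = 0.2743, -p*log2(p) = 0.5119
  s3: p = 52/113 = 0.4602, -p*log2(p) = 0.5153
H = sum of terms = 1.5352
Rounded to 2 decimals: 1.54

1.54


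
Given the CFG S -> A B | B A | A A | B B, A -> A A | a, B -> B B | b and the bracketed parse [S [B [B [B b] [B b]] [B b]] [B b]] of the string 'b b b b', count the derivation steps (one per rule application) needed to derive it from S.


Every bracketed nonterminal node [X ...] in the tree is produced by exactly one rule application.
Reading the tree off as a leftmost derivation:
  Step 1: S  =>  B B   (applied S -> B B)
  Step 2: B B  =>  B B B   (applied B -> B B)
  Step 3: B B B  =>  B B B B   (applied B -> B B)
  Step 4: B B B B  =>  b B B B   (applied B -> b)
  Step 5: b B B B  =>  b b B B   (applied B -> b)
  Step 6: b b B B  =>  b b b B   (applied B -> b)
  Step 7: b b b B  =>  b b b b   (applied B -> b)
Final yield: b b b b
Total rewrite steps: 7

7


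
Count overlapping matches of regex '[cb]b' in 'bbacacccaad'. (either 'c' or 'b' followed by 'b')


Pattern: [cb]b means either 'c' or 'b' followed by 'b'.
Scanning 'bbacacccaad' position-by-position:
  Pos 0: window 'bb' -> MATCH
  Pos 1: window 'ba' -> no
  Pos 2: window 'ac' -> no
  Pos 3: window 'ca' -> no
  Pos 4: window 'ac' -> no
  Pos 5: window 'cc' -> no
  Pos 6: window 'cc' -> no
  Pos 7: window 'ca' -> no
  Pos 8: window 'aa' -> no
  Pos 9: window 'ad' -> no
  Pos 10: window 'd' -> no
Total matches: 1

1


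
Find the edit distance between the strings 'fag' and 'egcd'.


Building DP table for s1='fag' (len 3) and s2='egcd' (len 4):
       e  g  c  d
    0  1  2  3  4
  f 1  1  2  3  4
  a 2  2  2  3  4
  g 3  3  2  3  4
Edit distance = dp[3][4] = 4

4


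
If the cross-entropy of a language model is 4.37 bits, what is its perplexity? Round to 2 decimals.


Perplexity formula: PP = 2^H
H = 4.37
PP = 2^4.37
Decompose: 2^4.37 = 2^4 * 2^0.37
2^4 = 16, 2^0.37 ~ 1.2923528
PP ~ 16 * 1.2923528 = 20.6776448
Rounded to 2 decimals: 20.68

20.68


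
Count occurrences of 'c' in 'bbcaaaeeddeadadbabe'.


Scanning 'bbcaaaeeddeadadbabe' for 'c':
  Position 2: 'c' -> MATCH (count: 1)
Total occurrences of 'c': 1

1


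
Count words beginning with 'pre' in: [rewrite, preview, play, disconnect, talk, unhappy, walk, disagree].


Checking each word for prefix 'pre':
  'rewrite' -> no (count: 0)
  'preview' -> YES, starts with 'pre' (count: 1)
  'play' -> no (count: 1)
  'disconnect' -> no (count: 1)
  'talk' -> no (count: 1)
  'unhappy' -> no (count: 1)
  'walk' -> no (count: 1)
  'disagree' -> no (count: 1)
Total with prefix 'pre': 1

1


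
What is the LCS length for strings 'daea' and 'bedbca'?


DP table for LCS of 'daea' and 'bedbca':
       b  e  d  b  c  a
    0  0  0  0  0  0  0
  d 0  0  0  1  1  1  1
  a 0  0  0  1  1  1  2
  e 0  0  1  1  1  1  2
  a 0  0  1  1  1  1  2
LCS: 'da'
LCS length = 2

2


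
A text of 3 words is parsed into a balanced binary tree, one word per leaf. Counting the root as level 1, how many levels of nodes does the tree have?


In a balanced binary tree with n leaves the deepest leaf is ceil(log2(n)) edges below the root,
so counting node levels inclusive of root and leaves gives ceil(log2(n)) + 1 levels.
log2(3) = 1.5850
ceil(1.5850) = 2
levels = 2 + 1 = 3

3


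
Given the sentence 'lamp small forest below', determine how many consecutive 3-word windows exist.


Word trigrams from [4] words:
  Trigram 1: (lamp small forest)
  Trigram 2: (small forest below)
Total word trigrams: 4 - 2 = 2

2


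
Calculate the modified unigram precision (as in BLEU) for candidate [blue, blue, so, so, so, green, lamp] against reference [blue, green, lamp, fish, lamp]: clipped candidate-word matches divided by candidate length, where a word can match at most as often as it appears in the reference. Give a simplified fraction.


Reference word counts: {'blue': 1, 'fish': 1, 'green': 1, 'lamp': 2}
Checking each candidate word (with clipping):
  'blue' -> in reference (ref count 1, used 1/1) -> match (matches: 1)
  'blue' -> ref count 1 already used up (1/1) -> clipped, no match (matches: 1)
  'so' -> not in reference -> no match (matches: 1)
  'so' -> not in reference -> no match (matches: 1)
  'so' -> not in reference -> no match (matches: 1)
  'green' -> in reference (ref count 1, used 1/1) -> match (matches: 2)
  'lamp' -> in reference (ref count 2, used 1/2) -> match (matches: 3)
Clipped matches: 3, Candidate length: 7
Precision = 3/7

3/7


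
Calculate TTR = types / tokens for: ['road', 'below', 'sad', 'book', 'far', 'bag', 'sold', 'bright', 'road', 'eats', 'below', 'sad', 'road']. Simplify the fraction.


Tokens: 13
Unique types: ('bag', 'below', 'book', 'bright', 'eats', 'far', 'road', 'sad', 'sold') = 9
TTR = 9/13
Already in lowest terms.

9/13


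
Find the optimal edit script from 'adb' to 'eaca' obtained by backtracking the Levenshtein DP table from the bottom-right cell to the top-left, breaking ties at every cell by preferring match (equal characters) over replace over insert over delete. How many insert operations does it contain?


Edit distance = 3. Backtracking from cell (3, 4) with preference match > replace > insert > delete,
then listing the resulting alignment 'adb' -> 'eaca' left to right:
  Step 1: insert 'e' [insertion #1]
  Step 2: keep 'a'
  Step 3: replace d->c
  Step 4: replace b->a
Total insertions: 1

1


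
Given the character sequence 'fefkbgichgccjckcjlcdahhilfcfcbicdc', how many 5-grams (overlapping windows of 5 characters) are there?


String 'fefkbgichgccjckcjlcdahhilfcfcbicdc' has length L = 34.
Number of overlapping n-grams = L - n + 1
Substituting: 34 - 5 + 1 = 30

30


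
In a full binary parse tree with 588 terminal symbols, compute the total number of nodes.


Leaf nodes (terminals): 588
Internal nodes = n - 1 = 588 - 1 = 587
Total = leaves + internal = 588 + 587 = 1175

1175


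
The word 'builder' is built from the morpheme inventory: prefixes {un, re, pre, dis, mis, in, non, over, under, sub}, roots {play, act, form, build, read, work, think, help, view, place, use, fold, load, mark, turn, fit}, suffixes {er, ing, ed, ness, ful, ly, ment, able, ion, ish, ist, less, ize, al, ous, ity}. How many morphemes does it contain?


Segmenting 'builder' against the inventory:
  'build' -> root (morpheme 1)
  'er' -> suffix (morpheme 2)
Total morphemes: 2

2


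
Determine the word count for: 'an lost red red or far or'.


Counting words by splitting on spaces:
  Word 1: 'an'
  Word 2: 'lost'
  Word 3: 'red'
  Word 4: 'red'
  Word 5: 'or'
  Word 6: 'far'
  Word 7: 'or'
Total words: 7

7


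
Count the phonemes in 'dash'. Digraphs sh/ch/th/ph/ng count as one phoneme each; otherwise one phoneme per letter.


Parsing 'dash' greedily, digraphs first:
  'd' -> consonant phoneme (phonemes so far: 1)
  'a' -> vowel phoneme (phonemes so far: 2)
  'sh' -> digraph (1 consonant phoneme) (phonemes so far: 3)
Total phonemes: 3

3


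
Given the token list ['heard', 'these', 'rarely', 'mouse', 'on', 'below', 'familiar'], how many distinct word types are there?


Listing all tokens and tracking unique types:
  Token 1: 'heard' -> NEW (unique so far: 1)
  Token 2: 'these' -> NEW (unique so far: 2)
  Token 3: 'rarely' -> NEW (unique so far: 3)
  Token 4: 'mouse' -> NEW (unique so far: 4)
  Token 5: 'on' -> NEW (unique so far: 5)
  Token 6: 'below' -> NEW (unique so far: 6)
  Token 7: 'familiar' -> NEW (unique so far: 7)
Unique types: ('below', 'familiar', 'heard', 'mouse', 'on', 'rarely', 'these')
Vocabulary size: 7

7


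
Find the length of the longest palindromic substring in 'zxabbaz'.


Scanning 'zxabbaz' for palindromic substrings.
Substring at positions 2-5: 'abba'.
Check: reverse('abba') = 'abba' -> palindrome confirmed.
Neighbouring characters ('x' / 'z') break symmetry, so it cannot extend further.
No longer palindromic substring exists; longest length = 4

4


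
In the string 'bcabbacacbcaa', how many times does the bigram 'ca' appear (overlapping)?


Scanning 'bcabbacacbcaa' for bigram 'ca':
  Position 0: 'bc' -> no
  Position 1: 'ca' -> MATCH
  Position 2: 'ab' -> no
  Position 3: 'bb' -> no
  Position 4: 'ba' -> no
  Position 5: 'ac' -> no
  Position 6: 'ca' -> MATCH
  Position 7: 'ac' -> no
  Position 8: 'cb' -> no
  Position 9: 'bc' -> no
  Position 10: 'ca' -> MATCH
  Position 11: 'aa' -> no
Total matches: 3

3


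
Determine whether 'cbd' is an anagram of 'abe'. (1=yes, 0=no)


Sort characters of 'cbd': 'bcd'
Sort characters of 'abe': 'abe'
Sorted forms differ -> they are NOT anagrams
Result: 0

0


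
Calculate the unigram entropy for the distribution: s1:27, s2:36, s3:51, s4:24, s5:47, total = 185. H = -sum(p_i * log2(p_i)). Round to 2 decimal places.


Computing entropy H = -sum(p_i * log2(p_i)):
  s1: p = 27/185 = 0.1459, -p*log2(p) = 0.4052
  s2: p = 36/185 = 0.1946, -p*log2(p) = 0.4595
  s3: p = 51/185 = 0.2757, -p*log2(p) = 0.5125
  s4: p = 24/185 = 0.1297, -p*log2(p) = 0.3822
  s5: p = 47/185 = 0.2541, -p*log2(p) = 0.5022
H = sum of terms = 2.2616
Rounded to 2 decimals: 2.26

2.26


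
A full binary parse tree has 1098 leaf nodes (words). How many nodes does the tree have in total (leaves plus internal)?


Leaf nodes (terminals): 1098
Internal nodes = n - 1 = 1098 - 1 = 1097
Total = leaves + internal = 1098 + 1097 = 2195

2195


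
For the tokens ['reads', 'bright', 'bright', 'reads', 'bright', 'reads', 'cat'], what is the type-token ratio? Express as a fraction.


Tokens: 7
Unique types: ('bright', 'cat', 'reads') = 3
TTR = 3/7
Already in lowest terms.

3/7


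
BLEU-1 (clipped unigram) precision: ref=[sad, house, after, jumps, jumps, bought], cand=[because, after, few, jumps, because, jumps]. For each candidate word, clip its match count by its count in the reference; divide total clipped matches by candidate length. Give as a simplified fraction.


Reference word counts: {'after': 1, 'bought': 1, 'house': 1, 'jumps': 2, 'sad': 1}
Checking each candidate word (with clipping):
  'because' -> not in reference -> no match (matches: 0)
  'after' -> in reference (ref count 1, used 1/1) -> match (matches: 1)
  'few' -> not in reference -> no match (matches: 1)
  'jumps' -> in reference (ref count 2, used 1/2) -> match (matches: 2)
  'because' -> not in reference -> no match (matches: 2)
  'jumps' -> in reference (ref count 2, used 2/2) -> match (matches: 3)
Clipped matches: 3, Candidate length: 6
Precision = 3/6 = 1/2

1/2


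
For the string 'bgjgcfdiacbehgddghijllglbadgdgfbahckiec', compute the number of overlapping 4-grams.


String 'bgjgcfdiacbehgddghijllglbadgdgfbahckiec' has length L = 39.
Number of overlapping n-grams = L - n + 1
Substituting: 39 - 4 + 1 = 36

36


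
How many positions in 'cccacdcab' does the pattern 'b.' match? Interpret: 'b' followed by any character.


Pattern: b. means 'b' followed by any character.
Scanning 'cccacdcab' position-by-position:
  Pos 0: window 'cc' -> no
  Pos 1: window 'cc' -> no
  Pos 2: window 'ca' -> no
  Pos 3: window 'ac' -> no
  Pos 4: window 'cd' -> no
  Pos 5: window 'dc' -> no
  Pos 6: window 'ca' -> no
  Pos 7: window 'ab' -> no
  Pos 8: window 'b' -> no
Total matches: 0

0


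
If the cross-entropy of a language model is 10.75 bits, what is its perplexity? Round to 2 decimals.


Perplexity formula: PP = 2^H
H = 10.75
PP = 2^10.75
Decompose: 2^10.75 = 2^10 * 2^0.75
2^10 = 1024, 2^0.75 ~ 1.6817928
PP ~ 1024 * 1.6817928 = 1722.1558272
Rounded to 2 decimals: 1722.16

1722.16


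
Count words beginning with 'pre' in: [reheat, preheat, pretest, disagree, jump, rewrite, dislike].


Checking each word for prefix 'pre':
  'reheat' -> no (count: 0)
  'preheat' -> YES, starts with 'pre' (count: 1)
  'pretest' -> YES, starts with 'pre' (count: 2)
  'disagree' -> no (count: 2)
  'jump' -> no (count: 2)
  'rewrite' -> no (count: 2)
  'dislike' -> no (count: 2)
Total with prefix 'pre': 2

2


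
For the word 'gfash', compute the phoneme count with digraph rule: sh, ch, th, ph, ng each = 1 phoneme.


Parsing 'gfash' greedily, digraphs first:
  'g' -> consonant phoneme (phonemes so far: 1)
  'f' -> consonant phoneme (phonemes so far: 2)
  'a' -> vowel phoneme (phonemes so far: 3)
  'sh' -> digraph (1 consonant phoneme) (phonemes so far: 4)
Total phonemes: 4

4


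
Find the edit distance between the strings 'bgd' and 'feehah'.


Building DP table for s1='bgd' (len 3) and s2='feehah' (len 6):
       f  e  e  h  a  h
    0  1  2  3  4  5  6
  b 1  1  2  3  4  5  6
  g 2  2  2  3  4  5  6
  d 3  3  3  3  4  5  6
Edit distance = dp[3][6] = 6

6


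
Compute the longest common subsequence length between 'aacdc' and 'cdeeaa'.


DP table for LCS of 'aacdc' and 'cdeeaa':
       c  d  e  e  a  a
    0  0  0  0  0  0  0
  a 0  0  0  0  0  1  1
  a 0  0  0  0  0  1  2
  c 0  1  1  1  1  1  2
  d 0  1  2  2  2  2  2
  c 0  1  2  2  2  2  2
LCS: 'aa'
LCS length = 2

2


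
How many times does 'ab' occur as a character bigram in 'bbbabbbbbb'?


Scanning 'bbbabbbbbb' for bigram 'ab':
  Position 0: 'bb' -> no
  Position 1: 'bb' -> no
  Position 2: 'ba' -> no
  Position 3: 'ab' -> MATCH
  Position 4: 'bb' -> no
  Position 5: 'bb' -> no
  Position 6: 'bb' -> no
  Position 7: 'bb' -> no
  Position 8: 'bb' -> no
Total matches: 1

1


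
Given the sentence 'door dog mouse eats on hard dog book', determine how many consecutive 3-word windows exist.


Word trigrams from [8] words:
  Trigram 1: (door dog mouse)
  Trigram 2: (dog mouse eats)
  Trigram 3: (mouse eats on)
  Trigram 4: (eats on hard)
  Trigram 5: (on hard dog)
  Trigram 6: (hard dog book)
Total word trigrams: 8 - 2 = 6

6


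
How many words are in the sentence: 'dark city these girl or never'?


Counting words by splitting on spaces:
  Word 1: 'dark'
  Word 2: 'city'
  Word 3: 'these'
  Word 4: 'girl'
  Word 5: 'or'
  Word 6: 'never'
Total words: 6

6


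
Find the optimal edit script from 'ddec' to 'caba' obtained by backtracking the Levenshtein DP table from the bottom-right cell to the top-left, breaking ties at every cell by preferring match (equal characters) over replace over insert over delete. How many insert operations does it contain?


Edit distance = 4. Backtracking from cell (4, 4) with preference match > replace > insert > delete,
then listing the resulting alignment 'ddec' -> 'caba' left to right:
  Step 1: replace d->c
  Step 2: replace d->a
  Step 3: replace e->b
  Step 4: replace c->a
Total insertions: 0

0


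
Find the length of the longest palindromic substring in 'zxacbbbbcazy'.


Scanning 'zxacbbbbcazy' for palindromic substrings.
Substring at positions 2-9: 'acbbbbca'.
Check: reverse('acbbbbca') = 'acbbbbca' -> palindrome confirmed.
Neighbouring characters ('x' / 'z') break symmetry, so it cannot extend further.
No longer palindromic substring exists; longest length = 8

8


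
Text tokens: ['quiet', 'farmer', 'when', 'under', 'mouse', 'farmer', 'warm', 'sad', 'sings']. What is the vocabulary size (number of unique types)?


Listing all tokens and tracking unique types:
  Token 1: 'quiet' -> NEW (unique so far: 1)
  Token 2: 'farmer' -> NEW (unique so far: 2)
  Token 3: 'when' -> NEW (unique so far: 3)
  Token 4: 'under' -> NEW (unique so far: 4)
  Token 5: 'mouse' -> NEW (unique so far: 5)
  Token 6: 'farmer' -> duplicate (unique so far: 5)
  Token 7: 'warm' -> NEW (unique so far: 6)
  Token 8: 'sad' -> NEW (unique so far: 7)
  Token 9: 'sings' -> NEW (unique so far: 8)
Unique types: ('farmer', 'mouse', 'quiet', 'sad', 'sings', 'under', 'warm', 'when')
Vocabulary size: 8

8


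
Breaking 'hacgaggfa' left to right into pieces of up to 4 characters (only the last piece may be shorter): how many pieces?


'hacgaggfa' has 9 characters.
Chunking with max size 4:
  Chunk 1: 'hacg' (positions 0-3)
  Chunk 2: 'aggf' (positions 4-7)
  Chunk 3: 'a' (positions 8-8)
Total chunks: ceil(9 / 4) = 3

3


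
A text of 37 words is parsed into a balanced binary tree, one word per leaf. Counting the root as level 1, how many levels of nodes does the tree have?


In a balanced binary tree with n leaves the deepest leaf is ceil(log2(n)) edges below the root,
so counting node levels inclusive of root and leaves gives ceil(log2(n)) + 1 levels.
log2(37) = 5.2095
ceil(5.2095) = 6
levels = 6 + 1 = 7

7


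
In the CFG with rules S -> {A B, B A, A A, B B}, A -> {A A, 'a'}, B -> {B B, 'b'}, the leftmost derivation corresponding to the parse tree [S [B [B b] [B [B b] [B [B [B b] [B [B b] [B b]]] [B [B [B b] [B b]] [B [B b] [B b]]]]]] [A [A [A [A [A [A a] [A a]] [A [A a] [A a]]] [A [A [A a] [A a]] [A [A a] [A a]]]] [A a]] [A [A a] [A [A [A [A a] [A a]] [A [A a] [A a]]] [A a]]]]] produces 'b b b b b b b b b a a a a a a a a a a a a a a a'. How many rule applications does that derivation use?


Every bracketed nonterminal node [X ...] in the tree is produced by exactly one rule application.
Reading the tree off as a leftmost derivation:
  Step 1: S  =>  B A   (applied S -> B A)
  Step 2: B A  =>  B B A   (applied B -> B B)
  Step 3: B B A  =>  b B A   (applied B -> b)
  Step 4: b B A  =>  b B B A   (applied B -> B B)
  Step 5: b B B A  =>  b b B A   (applied B -> b)
  Step 6: b b B A  =>  b b B B A   (applied B -> B B)
  Step 7: b b B B A  =>  b b B B B A   (applied B -> B B)
  Step 8: b b B B B A  =>  b b b B B A   (applied B -> b)
  Step 9: b b b B B A  =>  b b b B B B A   (applied B -> B B)
  Step 10: b b b B B B A  =>  b b b b B B A   (applied B -> b)
  Step 11: b b b b B B A  =>  b b b b b B A   (applied B -> b)
  Step 12: b b b b b B A  =>  b b b b b B B A   (applied B -> B B)
  Step 13: b b b b b B B A  =>  b b b b b B B B A   (applied B -> B B)
  Step 14: b b b b b B B B A  =>  b b b b b b B B A   (applied B -> b)
  Step 15: b b b b b b B B A  =>  b b b b b b b B A   (applied B -> b)
  Step 16: b b b b b b b B A  =>  b b b b b b b B B A   (applied B -> B B)
  Step 17: b b b b b b b B B A  =>  b b b b b b b b B A   (applied B -> b)
  Step 18: b b b b b b b b B A  =>  b b b b b b b b b A   (applied B -> b)
  Step 19: b b b b b b b b b A  =>  b b b b b b b b b A A   (applied A -> A A)
  Step 20: b b b b b b b b b A A  =>  b b b b b b b b b A A A   (applied A -> A A)
  Step 21: b b b b b b b b b A A A  =>  b b b b b b b b b A A A A   (applied A -> A A)
  Step 22: b b b b b b b b b A A A A  =>  b b b b b b b b b A A A A A   (applied A -> A A)
  Step 23: b b b b b b b b b A A A A A  =>  b b b b b b b b b A A A A A A   (applied A -> A A)
  Step 24: b b b b b b b b b A A A A A A  =>  b b b b b b b b b a A A A A A   (applied A -> a)
  Step 25: b b b b b b b b b a A A A A A  =>  b b b b b b b b b a a A A A A   (applied A -> a)
  Step 26: b b b b b b b b b a a A A A A  =>  b b b b b b b b b a a A A A A A   (applied A -> A A)
  Step 27: b b b b b b b b b a a A A A A A  =>  b b b b b b b b b a a a A A A A   (applied A -> a)
  Step 28: b b b b b b b b b a a a A A A A  =>  b b b b b b b b b a a a a A A A   (applied A -> a)
  Step 29: b b b b b b b b b a a a a A A A  =>  b b b b b b b b b a a a a A A A A   (applied A -> A A)
  Step 30: b b b b b b b b b a a a a A A A A  =>  b b b b b b b b b a a a a A A A A A   (applied A -> A A)
  Step 31: b b b b b b b b b a a a a A A A A A  =>  b b b b b b b b b a a a a a A A A A   (applied A -> a)
  Step 32: b b b b b b b b b a a a a a A A A A  =>  b b b b b b b b b a a a a a a A A A   (applied A -> a)
  Step 33: b b b b b b b b b a a a a a a A A A  =>  b b b b b b b b b a a a a a a A A A A   (applied A -> A A)
  Step 34: b b b b b b b b b a a a a a a A A A A  =>  b b b b b b b b b a a a a a a a A A A   (applied A -> a)
  Step 35: b b b b b b b b b a a a a a a a A A A  =>  b b b b b b b b b a a a a a a a a A A   (applied A -> a)
  Step 36: b b b b b b b b b a a a a a a a a A A  =>  b b b b b b b b b a a a a a a a a a A   (applied A -> a)
  Step 37: b b b b b b b b b a a a a a a a a a A  =>  b b b b b b b b b a a a a a a a a a A A   (applied A -> A A)
  Step 38: b b b b b b b b b a a a a a a a a a A A  =>  b b b b b b b b b a a a a a a a a a a A   (applied A -> a)
  Step 39: b b b b b b b b b a a a a a a a a a a A  =>  b b b b b b b b b a a a a a a a a a a A A   (applied A -> A A)
  Step 40: b b b b b b b b b a a a a a a a a a a A A  =>  b b b b b b b b b a a a a a a a a a a A A A   (applied A -> A A)
  Step 41: b b b b b b b b b a a a a a a a a a a A A A  =>  b b b b b b b b b a a a a a a a a a a A A A A   (applied A -> A A)
  Step 42: b b b b b b b b b a a a a a a a a a a A A A A  =>  b b b b b b b b b a a a a a a a a a a a A A A   (applied A -> a)
  Step 43: b b b b b b b b b a a a a a a a a a a a A A A  =>  b b b b b b b b b a a a a a a a a a a a a A A   (applied A -> a)
  Step 44: b b b b b b b b b a a a a a a a a a a a a A A  =>  b b b b b b b b b a a a a a a a a a a a a A A A   (applied A -> A A)
  Step 45: b b b b b b b b b a a a a a a a a a a a a A A A  =>  b b b b b b b b b a a a a a a a a a a a a a A A   (applied A -> a)
  Step 46: b b b b b b b b b a a a a a a a a a a a a a A A  =>  b b b b b b b b b a a a a a a a a a a a a a a A   (applied A -> a)
  Step 47: b b b b b b b b b a a a a a a a a a a a a a a A  =>  b b b b b b b b b a a a a a a a a a a a a a a a   (applied A -> a)
Final yield: b b b b b b b b b a a a a a a a a a a a a a a a
Total rewrite steps: 47

47
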